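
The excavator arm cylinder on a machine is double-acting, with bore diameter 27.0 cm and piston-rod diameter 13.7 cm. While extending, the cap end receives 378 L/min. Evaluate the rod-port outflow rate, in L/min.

Q_out ≈ 281 L/min

Cap-side area A_cap = π/4 × (27.0 cm)² = 572.6 cm^2
Rod-side annular area A_ann = π/4 × (27.0² − 13.7²) = 425.1 cm^2
Piston speed v = Q_in/A_cap; rod-end outflow Q_out = v × A_ann = Q_in × A_ann/A_cap.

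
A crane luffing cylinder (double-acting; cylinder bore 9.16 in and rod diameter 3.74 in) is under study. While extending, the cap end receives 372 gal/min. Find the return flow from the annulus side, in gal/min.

Cap-side area A_cap = π/4 × (9.16 in)² = 65.90 in^2
Rod-side annular area A_ann = π/4 × (9.16² − 3.74²) = 54.91 in^2
Piston speed v = Q_in/A_cap; rod-end outflow Q_out = v × A_ann = Q_in × A_ann/A_cap.

Q_out ≈ 310 gal/min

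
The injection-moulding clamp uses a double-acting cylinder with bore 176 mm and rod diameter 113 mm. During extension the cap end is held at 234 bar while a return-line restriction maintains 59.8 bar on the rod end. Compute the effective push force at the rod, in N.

F ≈ 4.84e5 N

Cap-side area A_cap = π/4 × (176 mm)² = 24330 mm^2
Rod-side annular area A_ann = π/4 × (176² − 113²) = 14300 mm^2
Net thrust = P_cap·A_cap − P_rod·A_ann = 5.693e5 N − 85510 N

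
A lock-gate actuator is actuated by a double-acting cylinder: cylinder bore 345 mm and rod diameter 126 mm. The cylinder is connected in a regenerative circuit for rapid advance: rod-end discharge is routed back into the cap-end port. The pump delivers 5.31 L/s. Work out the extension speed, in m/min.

v ≈ 25.6 m/min

In regeneration the rod-end outflow joins the pump flow into the cap end, so the net volume the pump must supply per unit advance equals the rod cross-section area.
Rod cross-section A_rod = π/4 × (126 mm)² = 12470 mm^2
v = Q_pump / A_rod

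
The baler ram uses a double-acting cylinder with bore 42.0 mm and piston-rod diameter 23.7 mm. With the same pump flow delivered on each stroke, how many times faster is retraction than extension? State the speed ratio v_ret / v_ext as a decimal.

v_ret/v_ext ≈ 1.47

Cap-side area A_cap = π/4 × (42.0 mm)² = 1385 mm^2
Rod-side annular area A_ann = π/4 × (42.0² − 23.7²) = 944.3 mm^2
For equal Q, v ∝ 1/A, so v_ret/v_ext = A_cap/A_ann.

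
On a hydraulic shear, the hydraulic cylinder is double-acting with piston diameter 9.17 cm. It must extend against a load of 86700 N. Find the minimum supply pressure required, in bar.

P ≈ 131 bar

Cap-side area A_cap = π/4 × (9.17 cm)² = 66.04 cm^2
P = F / A = 86700 N / A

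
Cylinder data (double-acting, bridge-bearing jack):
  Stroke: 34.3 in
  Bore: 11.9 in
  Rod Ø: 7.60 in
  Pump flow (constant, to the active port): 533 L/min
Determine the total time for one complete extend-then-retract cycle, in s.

t ≈ 11.2 s

Cap-side area A_cap = π/4 × (11.9 in)² = 111.2 in^2
Rod-side annular area A_ann = π/4 × (11.9² − 7.60²) = 65.86 in^2
t_ext = A_cap·L/Q = 7.037 s
t_ret = A_ann·L/Q = 4.167 s
t_cycle = t_ext + t_ret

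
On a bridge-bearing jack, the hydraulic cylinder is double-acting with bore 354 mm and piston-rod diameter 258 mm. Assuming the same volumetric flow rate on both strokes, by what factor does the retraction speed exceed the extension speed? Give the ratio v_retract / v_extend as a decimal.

Cap-side area A_cap = π/4 × (354 mm)² = 98420 mm^2
Rod-side annular area A_ann = π/4 × (354² − 258²) = 46140 mm^2
For equal Q, v ∝ 1/A, so v_ret/v_ext = A_cap/A_ann.

v_ret/v_ext ≈ 2.13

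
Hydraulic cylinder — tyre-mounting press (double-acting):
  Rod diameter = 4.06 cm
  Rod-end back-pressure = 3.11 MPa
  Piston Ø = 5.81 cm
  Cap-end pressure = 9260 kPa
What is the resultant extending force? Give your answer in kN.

F ≈ 20.3 kN

Cap-side area A_cap = π/4 × (5.81 cm)² = 26.51 cm^2
Rod-side annular area A_ann = π/4 × (5.81² − 4.06²) = 13.57 cm^2
Net thrust = P_cap·A_cap − P_rod·A_ann = 24.55 kN − 4.219 kN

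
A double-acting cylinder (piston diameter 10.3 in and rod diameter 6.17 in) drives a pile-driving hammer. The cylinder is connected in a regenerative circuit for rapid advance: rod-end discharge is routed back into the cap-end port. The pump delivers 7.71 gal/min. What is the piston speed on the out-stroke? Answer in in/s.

In regeneration the rod-end outflow joins the pump flow into the cap end, so the net volume the pump must supply per unit advance equals the rod cross-section area.
Rod cross-section A_rod = π/4 × (6.17 in)² = 29.90 in^2
v = Q_pump / A_rod

v ≈ 0.993 in/s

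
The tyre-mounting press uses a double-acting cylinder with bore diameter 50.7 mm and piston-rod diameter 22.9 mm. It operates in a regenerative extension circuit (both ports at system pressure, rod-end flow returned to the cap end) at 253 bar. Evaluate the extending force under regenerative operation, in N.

With equal pressure on both faces, forces on the annular region cancel; the net push is pressure × rod cross-section.
Rod cross-section A_rod = π/4 × (22.9 mm)² = 411.9 mm^2
F = P × A_rod

F ≈ 10400 N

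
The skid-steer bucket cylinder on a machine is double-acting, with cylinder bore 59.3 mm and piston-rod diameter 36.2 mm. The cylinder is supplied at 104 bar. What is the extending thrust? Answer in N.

Cap-side area A_cap = π/4 × (59.3 mm)² = 2762 mm^2
F = P × A_cap = 104 bar × A_cap

F ≈ 28700 N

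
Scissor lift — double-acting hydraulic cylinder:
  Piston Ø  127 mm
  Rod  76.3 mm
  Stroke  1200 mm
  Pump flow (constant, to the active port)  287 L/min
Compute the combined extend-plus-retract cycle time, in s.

Cap-side area A_cap = π/4 × (127 mm)² = 12670 mm^2
Rod-side annular area A_ann = π/4 × (127² − 76.3²) = 8095 mm^2
t_ext = A_cap·L/Q = 3.178 s
t_ret = A_ann·L/Q = 2.031 s
t_cycle = t_ext + t_ret

t ≈ 5.21 s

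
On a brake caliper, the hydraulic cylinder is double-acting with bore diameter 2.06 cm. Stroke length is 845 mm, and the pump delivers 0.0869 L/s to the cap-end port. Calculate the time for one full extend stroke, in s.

Cap-side area A_cap = π/4 × (2.06 cm)² = 3.333 cm^2
Swept volume V = A × L; t = V / Q = A·L / Q

t ≈ 3.24 s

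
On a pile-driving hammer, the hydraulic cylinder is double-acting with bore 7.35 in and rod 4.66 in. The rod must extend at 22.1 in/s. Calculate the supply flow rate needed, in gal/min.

Q ≈ 244 gal/min

Cap-side area A_cap = π/4 × (7.35 in)² = 42.43 in^2
Q = A × v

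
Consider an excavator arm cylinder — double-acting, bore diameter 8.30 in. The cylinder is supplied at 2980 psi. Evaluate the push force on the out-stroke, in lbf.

F ≈ 1.61e5 lbf

Cap-side area A_cap = π/4 × (8.30 in)² = 54.11 in^2
F = P × A_cap = 2980 psi × A_cap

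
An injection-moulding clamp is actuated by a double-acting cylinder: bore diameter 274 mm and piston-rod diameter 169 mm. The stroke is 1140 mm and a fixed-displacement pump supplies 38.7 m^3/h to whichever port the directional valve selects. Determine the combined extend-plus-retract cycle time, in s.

t ≈ 10.1 s

Cap-side area A_cap = π/4 × (274 mm)² = 58960 mm^2
Rod-side annular area A_ann = π/4 × (274² − 169²) = 36530 mm^2
t_ext = A_cap·L/Q = 6.253 s
t_ret = A_ann·L/Q = 3.874 s
t_cycle = t_ext + t_ret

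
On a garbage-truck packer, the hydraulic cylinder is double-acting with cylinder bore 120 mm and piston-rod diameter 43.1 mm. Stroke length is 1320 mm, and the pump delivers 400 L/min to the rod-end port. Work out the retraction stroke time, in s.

t ≈ 1.95 s

Rod-side annular area A_ann = π/4 × (120² − 43.1²) = 9851 mm^2
Swept volume V = A × L; t = V / Q = A·L / Q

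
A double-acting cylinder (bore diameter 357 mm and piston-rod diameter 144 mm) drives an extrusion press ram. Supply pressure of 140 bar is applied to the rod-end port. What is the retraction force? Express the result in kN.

Rod-side annular area A_ann = π/4 × (357² − 144²) = 83810 mm^2
On retraction the pressure acts on the annular area (bore minus rod).
F = P × A_ann

F ≈ 1170 kN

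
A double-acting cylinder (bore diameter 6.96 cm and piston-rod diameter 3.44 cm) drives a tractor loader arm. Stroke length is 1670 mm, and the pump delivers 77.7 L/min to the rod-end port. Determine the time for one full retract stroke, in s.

t ≈ 3.71 s

Rod-side annular area A_ann = π/4 × (6.96² − 3.44²) = 28.75 cm^2
Swept volume V = A × L; t = V / Q = A·L / Q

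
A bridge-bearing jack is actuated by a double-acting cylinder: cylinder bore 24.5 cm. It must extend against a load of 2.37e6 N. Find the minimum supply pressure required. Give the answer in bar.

Cap-side area A_cap = π/4 × (24.5 cm)² = 471.4 cm^2
P = F / A = 2.37e6 N / A

P ≈ 503 bar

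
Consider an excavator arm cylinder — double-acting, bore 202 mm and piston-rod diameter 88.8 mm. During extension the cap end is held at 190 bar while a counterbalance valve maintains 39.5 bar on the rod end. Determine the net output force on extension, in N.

F ≈ 5.07e5 N

Cap-side area A_cap = π/4 × (202 mm)² = 32050 mm^2
Rod-side annular area A_ann = π/4 × (202² − 88.8²) = 25850 mm^2
Net thrust = P_cap·A_cap − P_rod·A_ann = 6.089e5 N − 1.021e5 N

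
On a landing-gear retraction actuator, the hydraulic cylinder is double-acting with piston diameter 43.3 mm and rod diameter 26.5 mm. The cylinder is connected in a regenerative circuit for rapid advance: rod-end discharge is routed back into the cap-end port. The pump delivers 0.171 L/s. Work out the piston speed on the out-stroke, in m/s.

v ≈ 0.310 m/s

In regeneration the rod-end outflow joins the pump flow into the cap end, so the net volume the pump must supply per unit advance equals the rod cross-section area.
Rod cross-section A_rod = π/4 × (26.5 mm)² = 551.5 mm^2
v = Q_pump / A_rod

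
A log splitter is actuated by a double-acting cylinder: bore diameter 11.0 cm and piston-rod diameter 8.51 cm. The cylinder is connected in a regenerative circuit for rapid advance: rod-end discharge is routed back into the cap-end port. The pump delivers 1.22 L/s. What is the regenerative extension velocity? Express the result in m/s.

v ≈ 0.214 m/s

In regeneration the rod-end outflow joins the pump flow into the cap end, so the net volume the pump must supply per unit advance equals the rod cross-section area.
Rod cross-section A_rod = π/4 × (8.51 cm)² = 56.88 cm^2
v = Q_pump / A_rod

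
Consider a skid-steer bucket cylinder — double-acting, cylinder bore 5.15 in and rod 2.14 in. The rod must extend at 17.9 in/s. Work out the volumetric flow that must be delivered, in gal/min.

Cap-side area A_cap = π/4 × (5.15 in)² = 20.83 in^2
Q = A × v

Q ≈ 96.8 gal/min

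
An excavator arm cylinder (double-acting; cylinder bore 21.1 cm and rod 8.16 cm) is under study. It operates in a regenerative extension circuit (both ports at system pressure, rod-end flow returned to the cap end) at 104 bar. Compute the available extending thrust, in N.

F ≈ 54400 N

With equal pressure on both faces, forces on the annular region cancel; the net push is pressure × rod cross-section.
Rod cross-section A_rod = π/4 × (8.16 cm)² = 52.30 cm^2
F = P × A_rod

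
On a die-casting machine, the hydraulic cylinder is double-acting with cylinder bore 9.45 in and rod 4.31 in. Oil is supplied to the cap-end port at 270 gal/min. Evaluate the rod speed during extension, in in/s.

Cap-side area A_cap = π/4 × (9.45 in)² = 70.14 in^2
v = Q / A

v ≈ 14.8 in/s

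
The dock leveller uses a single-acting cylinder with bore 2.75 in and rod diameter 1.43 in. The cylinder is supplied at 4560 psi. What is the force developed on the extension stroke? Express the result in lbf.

Cap-side area A_cap = π/4 × (2.75 in)² = 5.940 in^2
F = P × A_cap = 4560 psi × A_cap

F ≈ 27100 lbf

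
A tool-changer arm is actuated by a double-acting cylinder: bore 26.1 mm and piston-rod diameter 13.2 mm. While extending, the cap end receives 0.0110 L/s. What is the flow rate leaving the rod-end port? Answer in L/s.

Cap-side area A_cap = π/4 × (26.1 mm)² = 535.0 mm^2
Rod-side annular area A_ann = π/4 × (26.1² − 13.2²) = 398.2 mm^2
Piston speed v = Q_in/A_cap; rod-end outflow Q_out = v × A_ann = Q_in × A_ann/A_cap.

Q_out ≈ 0.00819 L/s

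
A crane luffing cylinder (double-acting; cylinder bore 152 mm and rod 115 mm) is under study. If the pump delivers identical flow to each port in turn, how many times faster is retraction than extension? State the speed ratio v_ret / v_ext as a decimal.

v_ret/v_ext ≈ 2.34

Cap-side area A_cap = π/4 × (152 mm)² = 18150 mm^2
Rod-side annular area A_ann = π/4 × (152² − 115²) = 7759 mm^2
For equal Q, v ∝ 1/A, so v_ret/v_ext = A_cap/A_ann.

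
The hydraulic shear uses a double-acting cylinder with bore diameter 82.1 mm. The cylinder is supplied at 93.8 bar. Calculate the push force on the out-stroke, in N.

Cap-side area A_cap = π/4 × (82.1 mm)² = 5294 mm^2
F = P × A_cap = 93.8 bar × A_cap

F ≈ 49700 N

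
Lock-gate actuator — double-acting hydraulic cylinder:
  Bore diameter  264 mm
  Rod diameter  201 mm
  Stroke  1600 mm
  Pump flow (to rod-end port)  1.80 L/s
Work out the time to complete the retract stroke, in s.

Rod-side annular area A_ann = π/4 × (264² − 201²) = 23010 mm^2
Swept volume V = A × L; t = V / Q = A·L / Q

t ≈ 20.5 s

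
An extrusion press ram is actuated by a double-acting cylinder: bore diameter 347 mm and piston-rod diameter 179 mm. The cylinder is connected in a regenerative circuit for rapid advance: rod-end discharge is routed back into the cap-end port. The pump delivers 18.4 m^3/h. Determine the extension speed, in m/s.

In regeneration the rod-end outflow joins the pump flow into the cap end, so the net volume the pump must supply per unit advance equals the rod cross-section area.
Rod cross-section A_rod = π/4 × (179 mm)² = 25160 mm^2
v = Q_pump / A_rod

v ≈ 0.203 m/s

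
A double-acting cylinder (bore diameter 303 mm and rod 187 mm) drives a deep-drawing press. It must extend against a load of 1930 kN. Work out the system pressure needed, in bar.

P ≈ 268 bar

Cap-side area A_cap = π/4 × (303 mm)² = 72110 mm^2
P = F / A = 1930 kN / A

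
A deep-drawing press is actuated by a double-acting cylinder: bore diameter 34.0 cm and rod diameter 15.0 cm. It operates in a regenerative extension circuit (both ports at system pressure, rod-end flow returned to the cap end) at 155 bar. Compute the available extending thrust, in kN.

F ≈ 274 kN

With equal pressure on both faces, forces on the annular region cancel; the net push is pressure × rod cross-section.
Rod cross-section A_rod = π/4 × (15.0 cm)² = 176.7 cm^2
F = P × A_rod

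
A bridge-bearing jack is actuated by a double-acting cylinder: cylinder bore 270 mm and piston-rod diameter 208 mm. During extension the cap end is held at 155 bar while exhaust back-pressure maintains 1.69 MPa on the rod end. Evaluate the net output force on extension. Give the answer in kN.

Cap-side area A_cap = π/4 × (270 mm)² = 57260 mm^2
Rod-side annular area A_ann = π/4 × (270² − 208²) = 23280 mm^2
Net thrust = P_cap·A_cap − P_rod·A_ann = 887.5 kN − 39.34 kN

F ≈ 848 kN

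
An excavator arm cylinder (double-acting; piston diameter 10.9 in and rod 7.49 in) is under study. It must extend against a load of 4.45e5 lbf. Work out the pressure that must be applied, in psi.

Cap-side area A_cap = π/4 × (10.9 in)² = 93.31 in^2
P = F / A = 4.45e5 lbf / A

P ≈ 4770 psi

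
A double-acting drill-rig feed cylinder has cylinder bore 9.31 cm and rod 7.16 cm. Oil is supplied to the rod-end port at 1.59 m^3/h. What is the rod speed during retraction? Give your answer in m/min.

v ≈ 9.53 m/min

Rod-side annular area A_ann = π/4 × (9.31² − 7.16²) = 27.81 cm^2
Flow into the rod-end port fills the annular volume.
v = Q / A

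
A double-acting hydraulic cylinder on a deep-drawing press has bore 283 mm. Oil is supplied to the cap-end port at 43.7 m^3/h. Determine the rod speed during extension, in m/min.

v ≈ 11.6 m/min

Cap-side area A_cap = π/4 × (283 mm)² = 62900 mm^2
v = Q / A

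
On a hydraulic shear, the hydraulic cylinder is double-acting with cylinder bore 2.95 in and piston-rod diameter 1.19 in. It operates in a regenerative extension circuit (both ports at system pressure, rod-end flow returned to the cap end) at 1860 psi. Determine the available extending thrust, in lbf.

F ≈ 2070 lbf

With equal pressure on both faces, forces on the annular region cancel; the net push is pressure × rod cross-section.
Rod cross-section A_rod = π/4 × (1.19 in)² = 1.112 in^2
F = P × A_rod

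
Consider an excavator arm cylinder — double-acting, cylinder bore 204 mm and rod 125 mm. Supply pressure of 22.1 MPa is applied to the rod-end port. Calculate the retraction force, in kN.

F ≈ 451 kN

Rod-side annular area A_ann = π/4 × (204² − 125²) = 20410 mm^2
On retraction the pressure acts on the annular area (bore minus rod).
F = P × A_ann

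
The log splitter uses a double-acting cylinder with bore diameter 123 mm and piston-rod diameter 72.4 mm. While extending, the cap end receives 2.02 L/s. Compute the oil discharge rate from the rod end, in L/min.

Cap-side area A_cap = π/4 × (123 mm)² = 11880 mm^2
Rod-side annular area A_ann = π/4 × (123² − 72.4²) = 7765 mm^2
Piston speed v = Q_in/A_cap; rod-end outflow Q_out = v × A_ann = Q_in × A_ann/A_cap.

Q_out ≈ 79.2 L/min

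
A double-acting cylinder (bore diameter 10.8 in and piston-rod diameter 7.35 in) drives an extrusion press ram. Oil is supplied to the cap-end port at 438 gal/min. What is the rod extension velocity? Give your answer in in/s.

Cap-side area A_cap = π/4 × (10.8 in)² = 91.61 in^2
v = Q / A

v ≈ 18.4 in/s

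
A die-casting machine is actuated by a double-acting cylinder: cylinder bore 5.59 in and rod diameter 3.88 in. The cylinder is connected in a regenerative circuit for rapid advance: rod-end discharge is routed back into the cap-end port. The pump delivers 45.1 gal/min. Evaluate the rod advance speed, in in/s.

In regeneration the rod-end outflow joins the pump flow into the cap end, so the net volume the pump must supply per unit advance equals the rod cross-section area.
Rod cross-section A_rod = π/4 × (3.88 in)² = 11.82 in^2
v = Q_pump / A_rod

v ≈ 14.7 in/s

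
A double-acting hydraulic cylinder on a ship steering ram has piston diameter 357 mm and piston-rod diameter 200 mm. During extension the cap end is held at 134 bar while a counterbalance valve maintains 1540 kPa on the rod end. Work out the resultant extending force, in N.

Cap-side area A_cap = π/4 × (357 mm)² = 1.001e5 mm^2
Rod-side annular area A_ann = π/4 × (357² − 200²) = 68680 mm^2
Net thrust = P_cap·A_cap − P_rod·A_ann = 1.341e6 N − 1.058e5 N

F ≈ 1.24e6 N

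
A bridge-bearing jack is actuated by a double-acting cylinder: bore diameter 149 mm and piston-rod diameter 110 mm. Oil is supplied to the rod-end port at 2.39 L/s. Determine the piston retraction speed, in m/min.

Rod-side annular area A_ann = π/4 × (149² − 110²) = 7933 mm^2
Flow into the rod-end port fills the annular volume.
v = Q / A

v ≈ 18.1 m/min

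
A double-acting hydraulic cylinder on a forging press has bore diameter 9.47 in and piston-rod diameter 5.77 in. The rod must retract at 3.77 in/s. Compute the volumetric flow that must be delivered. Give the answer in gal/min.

Rod-side annular area A_ann = π/4 × (9.47² − 5.77²) = 44.29 in^2
Q = A × v

Q ≈ 43.4 gal/min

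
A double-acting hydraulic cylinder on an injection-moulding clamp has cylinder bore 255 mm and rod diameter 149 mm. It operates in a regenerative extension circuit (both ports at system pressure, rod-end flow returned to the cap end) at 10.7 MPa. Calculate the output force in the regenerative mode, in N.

With equal pressure on both faces, forces on the annular region cancel; the net push is pressure × rod cross-section.
Rod cross-section A_rod = π/4 × (149 mm)² = 17440 mm^2
F = P × A_rod

F ≈ 1.87e5 N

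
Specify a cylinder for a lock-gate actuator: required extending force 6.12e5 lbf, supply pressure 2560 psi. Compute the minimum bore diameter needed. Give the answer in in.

D ≈ 17.4 in

Extension force acts on the full piston face: F = P × (π/4)D².
D = √(4F / (πP)) = √(4 × 6.12e5 lbf / (π × 2560 psi))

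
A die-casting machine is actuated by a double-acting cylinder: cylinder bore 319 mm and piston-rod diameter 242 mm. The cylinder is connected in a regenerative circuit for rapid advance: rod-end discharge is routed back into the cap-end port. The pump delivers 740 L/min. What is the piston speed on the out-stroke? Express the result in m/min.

In regeneration the rod-end outflow joins the pump flow into the cap end, so the net volume the pump must supply per unit advance equals the rod cross-section area.
Rod cross-section A_rod = π/4 × (242 mm)² = 46000 mm^2
v = Q_pump / A_rod

v ≈ 16.1 m/min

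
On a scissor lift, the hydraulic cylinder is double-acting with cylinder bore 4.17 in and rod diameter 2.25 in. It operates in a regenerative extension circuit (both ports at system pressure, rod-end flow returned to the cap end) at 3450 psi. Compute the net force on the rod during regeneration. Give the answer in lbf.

With equal pressure on both faces, forces on the annular region cancel; the net push is pressure × rod cross-section.
Rod cross-section A_rod = π/4 × (2.25 in)² = 3.976 in^2
F = P × A_rod

F ≈ 13700 lbf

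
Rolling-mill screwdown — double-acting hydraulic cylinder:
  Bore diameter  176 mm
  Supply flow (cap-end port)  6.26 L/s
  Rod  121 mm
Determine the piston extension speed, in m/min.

Cap-side area A_cap = π/4 × (176 mm)² = 24330 mm^2
v = Q / A

v ≈ 15.4 m/min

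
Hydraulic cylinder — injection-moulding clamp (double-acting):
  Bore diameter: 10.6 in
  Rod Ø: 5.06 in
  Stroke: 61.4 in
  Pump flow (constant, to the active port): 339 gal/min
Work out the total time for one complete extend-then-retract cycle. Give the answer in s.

t ≈ 7.36 s

Cap-side area A_cap = π/4 × (10.6 in)² = 88.25 in^2
Rod-side annular area A_ann = π/4 × (10.6² − 5.06²) = 68.14 in^2
t_ext = A_cap·L/Q = 4.152 s
t_ret = A_ann·L/Q = 3.206 s
t_cycle = t_ext + t_ret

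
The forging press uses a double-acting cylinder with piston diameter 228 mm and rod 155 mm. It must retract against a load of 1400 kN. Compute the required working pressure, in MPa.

P ≈ 63.8 MPa

Rod-side annular area A_ann = π/4 × (228² − 155²) = 21960 mm^2
Retraction: pressure acts on the annular area.
P = F / A = 1400 kN / A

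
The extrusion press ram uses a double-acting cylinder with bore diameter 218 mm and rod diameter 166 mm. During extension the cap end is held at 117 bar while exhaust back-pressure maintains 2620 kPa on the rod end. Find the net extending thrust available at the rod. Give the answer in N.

F ≈ 3.96e5 N

Cap-side area A_cap = π/4 × (218 mm)² = 37330 mm^2
Rod-side annular area A_ann = π/4 × (218² − 166²) = 15680 mm^2
Net thrust = P_cap·A_cap − P_rod·A_ann = 4.367e5 N − 41090 N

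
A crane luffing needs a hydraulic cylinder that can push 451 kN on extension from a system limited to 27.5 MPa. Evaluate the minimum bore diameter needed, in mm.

D ≈ 145 mm

Extension force acts on the full piston face: F = P × (π/4)D².
D = √(4F / (πP)) = √(4 × 451 kN / (π × 27.5 MPa))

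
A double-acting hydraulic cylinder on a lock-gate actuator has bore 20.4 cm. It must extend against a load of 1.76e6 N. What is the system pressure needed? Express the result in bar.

P ≈ 538 bar

Cap-side area A_cap = π/4 × (20.4 cm)² = 326.9 cm^2
P = F / A = 1.76e6 N / A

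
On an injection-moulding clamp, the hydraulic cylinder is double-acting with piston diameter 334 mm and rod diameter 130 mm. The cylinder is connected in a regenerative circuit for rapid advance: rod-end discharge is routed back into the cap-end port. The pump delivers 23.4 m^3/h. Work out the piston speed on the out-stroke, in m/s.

In regeneration the rod-end outflow joins the pump flow into the cap end, so the net volume the pump must supply per unit advance equals the rod cross-section area.
Rod cross-section A_rod = π/4 × (130 mm)² = 13270 mm^2
v = Q_pump / A_rod

v ≈ 0.490 m/s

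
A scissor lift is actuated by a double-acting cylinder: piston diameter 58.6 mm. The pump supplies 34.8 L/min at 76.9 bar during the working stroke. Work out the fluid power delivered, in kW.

Hydraulic power = P × Q

W ≈ 4.46 kW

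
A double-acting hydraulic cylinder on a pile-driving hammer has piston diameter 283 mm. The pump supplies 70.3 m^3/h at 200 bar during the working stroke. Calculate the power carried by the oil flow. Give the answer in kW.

W ≈ 391 kW

Hydraulic power = P × Q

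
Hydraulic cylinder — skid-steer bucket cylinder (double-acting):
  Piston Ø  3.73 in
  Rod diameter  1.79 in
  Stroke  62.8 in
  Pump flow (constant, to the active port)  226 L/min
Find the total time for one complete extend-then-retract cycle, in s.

t ≈ 5.28 s

Cap-side area A_cap = π/4 × (3.73 in)² = 10.93 in^2
Rod-side annular area A_ann = π/4 × (3.73² − 1.79²) = 8.411 in^2
t_ext = A_cap·L/Q = 2.985 s
t_ret = A_ann·L/Q = 2.298 s
t_cycle = t_ext + t_ret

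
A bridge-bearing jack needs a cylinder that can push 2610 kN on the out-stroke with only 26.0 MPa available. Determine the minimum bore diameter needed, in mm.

Extension force acts on the full piston face: F = P × (π/4)D².
D = √(4F / (πP)) = √(4 × 2610 kN / (π × 26.0 MPa))

D ≈ 358 mm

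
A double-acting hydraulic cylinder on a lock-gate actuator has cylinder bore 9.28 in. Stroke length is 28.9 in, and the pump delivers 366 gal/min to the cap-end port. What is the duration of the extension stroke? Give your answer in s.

t ≈ 1.39 s

Cap-side area A_cap = π/4 × (9.28 in)² = 67.64 in^2
Swept volume V = A × L; t = V / Q = A·L / Q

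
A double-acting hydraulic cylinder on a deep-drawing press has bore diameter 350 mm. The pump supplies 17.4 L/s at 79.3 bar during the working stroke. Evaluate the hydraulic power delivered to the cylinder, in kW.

W ≈ 138 kW

Hydraulic power = P × Q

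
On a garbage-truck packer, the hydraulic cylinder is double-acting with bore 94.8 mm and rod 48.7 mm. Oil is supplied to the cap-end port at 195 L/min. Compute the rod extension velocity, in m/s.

v ≈ 0.460 m/s

Cap-side area A_cap = π/4 × (94.8 mm)² = 7058 mm^2
v = Q / A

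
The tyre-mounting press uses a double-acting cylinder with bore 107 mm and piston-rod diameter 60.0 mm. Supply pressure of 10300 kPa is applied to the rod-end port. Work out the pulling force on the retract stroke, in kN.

F ≈ 63.5 kN

Rod-side annular area A_ann = π/4 × (107² − 60.0²) = 6165 mm^2
On retraction the pressure acts on the annular area (bore minus rod).
F = P × A_ann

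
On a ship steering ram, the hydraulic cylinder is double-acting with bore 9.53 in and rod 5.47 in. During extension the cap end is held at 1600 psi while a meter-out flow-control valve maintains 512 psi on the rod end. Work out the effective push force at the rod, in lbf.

Cap-side area A_cap = π/4 × (9.53 in)² = 71.33 in^2
Rod-side annular area A_ann = π/4 × (9.53² − 5.47²) = 47.83 in^2
Net thrust = P_cap·A_cap − P_rod·A_ann = 1.141e5 lbf − 24490 lbf

F ≈ 89600 lbf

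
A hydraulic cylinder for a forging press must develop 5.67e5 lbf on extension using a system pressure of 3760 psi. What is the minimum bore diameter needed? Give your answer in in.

D ≈ 13.9 in

Extension force acts on the full piston face: F = P × (π/4)D².
D = √(4F / (πP)) = √(4 × 5.67e5 lbf / (π × 3760 psi))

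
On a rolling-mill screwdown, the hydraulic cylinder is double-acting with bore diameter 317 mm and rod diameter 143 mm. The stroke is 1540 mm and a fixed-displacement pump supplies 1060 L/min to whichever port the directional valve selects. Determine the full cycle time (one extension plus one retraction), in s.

Cap-side area A_cap = π/4 × (317 mm)² = 78920 mm^2
Rod-side annular area A_ann = π/4 × (317² − 143²) = 62860 mm^2
t_ext = A_cap·L/Q = 6.880 s
t_ret = A_ann·L/Q = 5.480 s
t_cycle = t_ext + t_ret

t ≈ 12.4 s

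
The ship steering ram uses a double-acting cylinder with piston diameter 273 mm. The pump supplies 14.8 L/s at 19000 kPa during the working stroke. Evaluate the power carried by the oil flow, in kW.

Hydraulic power = P × Q

W ≈ 281 kW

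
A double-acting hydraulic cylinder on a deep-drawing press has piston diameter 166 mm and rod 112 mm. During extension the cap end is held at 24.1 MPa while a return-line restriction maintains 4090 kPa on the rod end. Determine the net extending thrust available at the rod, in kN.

F ≈ 473 kN

Cap-side area A_cap = π/4 × (166 mm)² = 21640 mm^2
Rod-side annular area A_ann = π/4 × (166² − 112²) = 11790 mm^2
Net thrust = P_cap·A_cap − P_rod·A_ann = 521.6 kN − 48.22 kN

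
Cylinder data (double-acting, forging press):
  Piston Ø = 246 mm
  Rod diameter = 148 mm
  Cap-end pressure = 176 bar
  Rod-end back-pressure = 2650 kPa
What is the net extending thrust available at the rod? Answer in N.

F ≈ 7.56e5 N

Cap-side area A_cap = π/4 × (246 mm)² = 47530 mm^2
Rod-side annular area A_ann = π/4 × (246² − 148²) = 30330 mm^2
Net thrust = P_cap·A_cap − P_rod·A_ann = 8.365e5 N − 80360 N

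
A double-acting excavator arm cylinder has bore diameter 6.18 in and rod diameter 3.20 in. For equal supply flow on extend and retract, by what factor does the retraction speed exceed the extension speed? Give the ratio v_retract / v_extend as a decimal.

v_ret/v_ext ≈ 1.37

Cap-side area A_cap = π/4 × (6.18 in)² = 30.00 in^2
Rod-side annular area A_ann = π/4 × (6.18² − 3.20²) = 21.95 in^2
For equal Q, v ∝ 1/A, so v_ret/v_ext = A_cap/A_ann.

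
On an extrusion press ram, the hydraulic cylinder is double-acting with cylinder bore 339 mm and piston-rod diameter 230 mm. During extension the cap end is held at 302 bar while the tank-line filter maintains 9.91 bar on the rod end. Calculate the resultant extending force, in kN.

F ≈ 2680 kN

Cap-side area A_cap = π/4 × (339 mm)² = 90260 mm^2
Rod-side annular area A_ann = π/4 × (339² − 230²) = 48710 mm^2
Net thrust = P_cap·A_cap − P_rod·A_ann = 2726 kN − 48.27 kN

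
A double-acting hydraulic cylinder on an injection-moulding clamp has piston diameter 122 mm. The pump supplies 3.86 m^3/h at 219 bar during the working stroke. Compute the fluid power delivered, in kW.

W ≈ 23.5 kW

Hydraulic power = P × Q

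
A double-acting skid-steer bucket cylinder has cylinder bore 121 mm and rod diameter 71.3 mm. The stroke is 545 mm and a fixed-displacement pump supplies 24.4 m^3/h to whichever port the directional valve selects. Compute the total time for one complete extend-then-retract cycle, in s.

t ≈ 1.53 s

Cap-side area A_cap = π/4 × (121 mm)² = 11500 mm^2
Rod-side annular area A_ann = π/4 × (121² − 71.3²) = 7506 mm^2
t_ext = A_cap·L/Q = 0.9246 s
t_ret = A_ann·L/Q = 0.6036 s
t_cycle = t_ext + t_ret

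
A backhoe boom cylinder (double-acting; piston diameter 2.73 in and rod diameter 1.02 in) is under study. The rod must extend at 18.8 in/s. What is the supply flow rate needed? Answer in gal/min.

Cap-side area A_cap = π/4 × (2.73 in)² = 5.853 in^2
Q = A × v

Q ≈ 28.6 gal/min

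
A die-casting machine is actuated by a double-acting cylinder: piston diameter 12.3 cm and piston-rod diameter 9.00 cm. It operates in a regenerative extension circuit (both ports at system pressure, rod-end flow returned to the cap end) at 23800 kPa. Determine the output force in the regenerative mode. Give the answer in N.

F ≈ 1.51e5 N

With equal pressure on both faces, forces on the annular region cancel; the net push is pressure × rod cross-section.
Rod cross-section A_rod = π/4 × (9.00 cm)² = 63.62 cm^2
F = P × A_rod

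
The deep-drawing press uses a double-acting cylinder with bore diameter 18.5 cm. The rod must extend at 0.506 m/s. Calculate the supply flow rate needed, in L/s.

Cap-side area A_cap = π/4 × (18.5 cm)² = 268.8 cm^2
Q = A × v

Q ≈ 13.6 L/s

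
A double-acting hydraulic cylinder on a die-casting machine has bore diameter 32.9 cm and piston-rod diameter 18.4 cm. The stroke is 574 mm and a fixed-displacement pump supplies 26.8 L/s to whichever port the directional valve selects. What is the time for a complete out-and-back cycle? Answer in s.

Cap-side area A_cap = π/4 × (32.9 cm)² = 850.1 cm^2
Rod-side annular area A_ann = π/4 × (32.9² − 18.4²) = 584.2 cm^2
t_ext = A_cap·L/Q = 1.821 s
t_ret = A_ann·L/Q = 1.251 s
t_cycle = t_ext + t_ret

t ≈ 3.07 s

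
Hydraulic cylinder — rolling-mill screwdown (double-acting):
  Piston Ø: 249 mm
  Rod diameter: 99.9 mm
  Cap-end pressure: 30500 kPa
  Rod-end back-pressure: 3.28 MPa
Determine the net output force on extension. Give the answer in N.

Cap-side area A_cap = π/4 × (249 mm)² = 48700 mm^2
Rod-side annular area A_ann = π/4 × (249² − 99.9²) = 40860 mm^2
Net thrust = P_cap·A_cap − P_rod·A_ann = 1.485e6 N − 1.340e5 N

F ≈ 1.35e6 N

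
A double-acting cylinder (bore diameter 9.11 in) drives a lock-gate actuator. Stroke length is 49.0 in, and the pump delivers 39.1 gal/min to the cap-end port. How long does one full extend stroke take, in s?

t ≈ 21.2 s

Cap-side area A_cap = π/4 × (9.11 in)² = 65.18 in^2
Swept volume V = A × L; t = V / Q = A·L / Q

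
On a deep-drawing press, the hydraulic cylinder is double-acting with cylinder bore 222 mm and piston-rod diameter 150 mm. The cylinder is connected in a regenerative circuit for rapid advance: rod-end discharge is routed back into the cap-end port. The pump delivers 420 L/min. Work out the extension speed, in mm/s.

In regeneration the rod-end outflow joins the pump flow into the cap end, so the net volume the pump must supply per unit advance equals the rod cross-section area.
Rod cross-section A_rod = π/4 × (150 mm)² = 17670 mm^2
v = Q_pump / A_rod

v ≈ 396 mm/s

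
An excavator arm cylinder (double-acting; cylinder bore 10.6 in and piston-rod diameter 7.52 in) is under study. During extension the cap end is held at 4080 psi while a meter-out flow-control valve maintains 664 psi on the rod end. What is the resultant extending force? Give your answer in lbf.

Cap-side area A_cap = π/4 × (10.6 in)² = 88.25 in^2
Rod-side annular area A_ann = π/4 × (10.6² − 7.52²) = 43.83 in^2
Net thrust = P_cap·A_cap − P_rod·A_ann = 3.600e5 lbf − 29100 lbf

F ≈ 3.31e5 lbf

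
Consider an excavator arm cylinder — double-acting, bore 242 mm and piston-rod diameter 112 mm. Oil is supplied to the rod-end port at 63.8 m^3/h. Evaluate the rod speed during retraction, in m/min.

v ≈ 29.4 m/min

Rod-side annular area A_ann = π/4 × (242² − 112²) = 36140 mm^2
Flow into the rod-end port fills the annular volume.
v = Q / A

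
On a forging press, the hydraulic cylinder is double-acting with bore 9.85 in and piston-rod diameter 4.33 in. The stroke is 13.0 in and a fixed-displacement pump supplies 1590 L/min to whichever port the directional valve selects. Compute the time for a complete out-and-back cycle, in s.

Cap-side area A_cap = π/4 × (9.85 in)² = 76.20 in^2
Rod-side annular area A_ann = π/4 × (9.85² − 4.33²) = 61.48 in^2
t_ext = A_cap·L/Q = 0.6126 s
t_ret = A_ann·L/Q = 0.4942 s
t_cycle = t_ext + t_ret

t ≈ 1.11 s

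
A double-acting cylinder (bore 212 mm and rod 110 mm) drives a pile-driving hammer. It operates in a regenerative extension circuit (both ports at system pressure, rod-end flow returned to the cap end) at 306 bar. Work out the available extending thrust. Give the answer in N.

With equal pressure on both faces, forces on the annular region cancel; the net push is pressure × rod cross-section.
Rod cross-section A_rod = π/4 × (110 mm)² = 9503 mm^2
F = P × A_rod

F ≈ 2.91e5 N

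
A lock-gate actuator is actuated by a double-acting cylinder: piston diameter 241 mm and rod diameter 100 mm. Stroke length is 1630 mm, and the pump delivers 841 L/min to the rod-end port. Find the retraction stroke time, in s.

t ≈ 4.39 s

Rod-side annular area A_ann = π/4 × (241² − 100²) = 37760 mm^2
Swept volume V = A × L; t = V / Q = A·L / Q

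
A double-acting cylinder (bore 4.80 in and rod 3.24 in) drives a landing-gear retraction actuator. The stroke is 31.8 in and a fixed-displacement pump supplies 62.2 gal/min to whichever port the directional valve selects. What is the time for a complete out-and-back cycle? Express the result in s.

t ≈ 3.71 s

Cap-side area A_cap = π/4 × (4.80 in)² = 18.10 in^2
Rod-side annular area A_ann = π/4 × (4.80² − 3.24²) = 9.851 in^2
t_ext = A_cap·L/Q = 2.403 s
t_ret = A_ann·L/Q = 1.308 s
t_cycle = t_ext + t_ret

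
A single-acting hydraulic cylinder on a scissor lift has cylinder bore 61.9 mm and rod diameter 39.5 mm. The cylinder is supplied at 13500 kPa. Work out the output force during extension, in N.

Cap-side area A_cap = π/4 × (61.9 mm)² = 3009 mm^2
F = P × A_cap = 13500 kPa × A_cap

F ≈ 40600 N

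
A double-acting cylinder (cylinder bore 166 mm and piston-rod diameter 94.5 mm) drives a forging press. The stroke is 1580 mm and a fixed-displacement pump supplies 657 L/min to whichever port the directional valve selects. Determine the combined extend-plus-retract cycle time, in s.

t ≈ 5.23 s

Cap-side area A_cap = π/4 × (166 mm)² = 21640 mm^2
Rod-side annular area A_ann = π/4 × (166² − 94.5²) = 14630 mm^2
t_ext = A_cap·L/Q = 3.123 s
t_ret = A_ann·L/Q = 2.111 s
t_cycle = t_ext + t_ret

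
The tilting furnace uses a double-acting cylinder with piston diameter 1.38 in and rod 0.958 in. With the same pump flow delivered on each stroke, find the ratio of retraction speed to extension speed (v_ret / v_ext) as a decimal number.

Cap-side area A_cap = π/4 × (1.38 in)² = 1.496 in^2
Rod-side annular area A_ann = π/4 × (1.38² − 0.958²) = 0.7749 in^2
For equal Q, v ∝ 1/A, so v_ret/v_ext = A_cap/A_ann.

v_ret/v_ext ≈ 1.93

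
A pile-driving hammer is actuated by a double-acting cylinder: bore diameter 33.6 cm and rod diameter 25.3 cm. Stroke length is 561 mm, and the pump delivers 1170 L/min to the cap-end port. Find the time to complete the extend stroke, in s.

t ≈ 2.55 s

Cap-side area A_cap = π/4 × (33.6 cm)² = 886.7 cm^2
Swept volume V = A × L; t = V / Q = A·L / Q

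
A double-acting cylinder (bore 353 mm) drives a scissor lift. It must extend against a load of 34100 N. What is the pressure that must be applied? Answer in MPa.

P ≈ 0.348 MPa

Cap-side area A_cap = π/4 × (353 mm)² = 97870 mm^2
P = F / A = 34100 N / A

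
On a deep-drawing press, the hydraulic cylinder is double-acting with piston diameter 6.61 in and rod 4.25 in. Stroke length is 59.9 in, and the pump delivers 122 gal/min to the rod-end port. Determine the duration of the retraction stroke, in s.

Rod-side annular area A_ann = π/4 × (6.61² − 4.25²) = 20.13 in^2
Swept volume V = A × L; t = V / Q = A·L / Q

t ≈ 2.57 s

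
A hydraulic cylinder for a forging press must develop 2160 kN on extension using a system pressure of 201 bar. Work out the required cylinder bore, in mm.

D ≈ 370 mm

Extension force acts on the full piston face: F = P × (π/4)D².
D = √(4F / (πP)) = √(4 × 2160 kN / (π × 201 bar))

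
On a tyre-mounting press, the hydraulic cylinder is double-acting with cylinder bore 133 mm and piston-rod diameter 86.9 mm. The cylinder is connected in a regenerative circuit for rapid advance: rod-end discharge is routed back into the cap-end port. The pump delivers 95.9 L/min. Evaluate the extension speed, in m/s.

In regeneration the rod-end outflow joins the pump flow into the cap end, so the net volume the pump must supply per unit advance equals the rod cross-section area.
Rod cross-section A_rod = π/4 × (86.9 mm)² = 5931 mm^2
v = Q_pump / A_rod

v ≈ 0.269 m/s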